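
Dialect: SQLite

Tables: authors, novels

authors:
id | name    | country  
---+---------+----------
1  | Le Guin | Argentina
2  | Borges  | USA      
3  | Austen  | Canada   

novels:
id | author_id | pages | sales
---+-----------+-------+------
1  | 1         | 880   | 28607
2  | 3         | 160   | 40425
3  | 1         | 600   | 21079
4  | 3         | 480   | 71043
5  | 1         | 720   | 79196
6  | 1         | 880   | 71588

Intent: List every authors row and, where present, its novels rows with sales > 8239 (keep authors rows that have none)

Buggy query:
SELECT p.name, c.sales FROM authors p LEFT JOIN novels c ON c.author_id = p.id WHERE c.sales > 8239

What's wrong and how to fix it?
Bug: A WHERE condition on the right-hand table after LEFT JOIN drops unmatched parents

Fix: Put 'c.sales > 8239' in the JOIN's ON clause instead of WHERE

Corrected query:
SELECT p.name, c.sales FROM authors p LEFT JOIN novels c ON c.author_id = p.id AND c.sales > 8239

Result:
name    | sales
--------+------
Le Guin | 21079
Le Guin | 28607
Le Guin | 71588
Le Guin | 79196
Borges  | NULL 
Austen  | 40425
Austen  | 71043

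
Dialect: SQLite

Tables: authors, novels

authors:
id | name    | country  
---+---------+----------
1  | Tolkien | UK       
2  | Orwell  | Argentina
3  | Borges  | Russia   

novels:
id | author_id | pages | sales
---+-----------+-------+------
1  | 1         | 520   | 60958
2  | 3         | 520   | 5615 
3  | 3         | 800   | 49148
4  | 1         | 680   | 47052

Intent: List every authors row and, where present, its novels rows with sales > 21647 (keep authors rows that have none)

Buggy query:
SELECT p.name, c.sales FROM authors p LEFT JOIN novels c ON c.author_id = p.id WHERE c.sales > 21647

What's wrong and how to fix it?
Bug: A WHERE condition on the right-hand table after LEFT JOIN drops unmatched parents

Fix: Move the right-table condition into the ON clause so unmatched parents are kept

Corrected query:
SELECT p.name, c.sales FROM authors p LEFT JOIN novels c ON c.author_id = p.id AND c.sales > 21647

Result:
name    | sales
--------+------
Tolkien | 47052
Tolkien | 60958
Orwell  | NULL 
Borges  | 49148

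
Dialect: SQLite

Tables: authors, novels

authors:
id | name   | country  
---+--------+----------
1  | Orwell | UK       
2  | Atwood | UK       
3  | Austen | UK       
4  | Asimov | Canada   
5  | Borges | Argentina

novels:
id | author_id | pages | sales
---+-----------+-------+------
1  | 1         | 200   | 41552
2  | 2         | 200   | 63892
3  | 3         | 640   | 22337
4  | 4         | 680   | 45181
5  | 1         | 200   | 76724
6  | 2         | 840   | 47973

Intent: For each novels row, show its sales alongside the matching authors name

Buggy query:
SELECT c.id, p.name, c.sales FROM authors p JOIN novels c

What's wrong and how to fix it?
Bug: Missing join condition: each novels row is matched to all authors rows instead of just its own

Fix: Add ON c.author_id = p.id to the JOIN

Corrected query:
SELECT c.id, p.name, c.sales FROM authors p JOIN novels c ON c.author_id = p.id

Result:
id | name   | sales
---+--------+------
1  | Orwell | 41552
2  | Atwood | 63892
3  | Austen | 22337
4  | Asimov | 45181
5  | Orwell | 76724
6  | Atwood | 47973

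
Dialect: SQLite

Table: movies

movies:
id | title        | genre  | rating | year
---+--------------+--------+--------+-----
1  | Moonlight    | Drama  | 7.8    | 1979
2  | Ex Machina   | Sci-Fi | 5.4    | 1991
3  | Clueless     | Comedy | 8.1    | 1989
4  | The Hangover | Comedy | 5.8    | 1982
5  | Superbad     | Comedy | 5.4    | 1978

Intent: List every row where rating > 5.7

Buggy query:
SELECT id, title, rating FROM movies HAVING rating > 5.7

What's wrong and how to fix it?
Bug: This is a non-aggregate query (no GROUP BY, no aggregates), so in SQLite the HAVING clause is invalid here; a row-level condition belongs in WHERE

Fix: Use WHERE for row-level filtering

Corrected query:
SELECT id, title, rating FROM movies WHERE rating > 5.7

Result:
id | title        | rating
---+--------------+-------
1  | Moonlight    | 7.8   
3  | Clueless     | 8.1   
4  | The Hangover | 5.8   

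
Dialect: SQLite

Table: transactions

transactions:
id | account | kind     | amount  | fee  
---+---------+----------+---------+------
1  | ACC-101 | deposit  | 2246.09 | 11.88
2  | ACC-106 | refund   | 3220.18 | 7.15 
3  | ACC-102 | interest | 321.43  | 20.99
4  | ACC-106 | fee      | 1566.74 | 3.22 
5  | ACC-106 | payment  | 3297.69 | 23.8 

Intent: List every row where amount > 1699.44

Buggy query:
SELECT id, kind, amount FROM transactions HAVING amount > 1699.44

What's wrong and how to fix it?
Bug: HAVING filters the output of aggregation, but this query has no GROUP BY and no aggregate functions, so SQLite rejects it (HAVING clause on a non-aggregate query); the condition here is per row

Fix: Use WHERE for row-level filtering

Corrected query:
SELECT id, kind, amount FROM transactions WHERE amount > 1699.44

Result:
id | kind    | amount 
---+---------+--------
1  | deposit | 2246.09
2  | refund  | 3220.18
5  | payment | 3297.69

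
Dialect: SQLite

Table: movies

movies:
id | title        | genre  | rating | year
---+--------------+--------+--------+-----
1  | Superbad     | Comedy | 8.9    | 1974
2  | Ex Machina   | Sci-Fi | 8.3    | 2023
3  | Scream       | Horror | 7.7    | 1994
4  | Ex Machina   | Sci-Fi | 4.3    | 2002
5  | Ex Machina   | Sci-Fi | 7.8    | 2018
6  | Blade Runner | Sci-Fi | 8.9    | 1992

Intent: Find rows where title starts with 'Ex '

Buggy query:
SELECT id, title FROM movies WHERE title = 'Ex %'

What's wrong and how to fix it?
Bug: Wildcards only work with LIKE; '=' treats '%' as a literal character

Fix: Replace '=' with LIKE so 'Ex %' is treated as a pattern

Corrected query:
SELECT id, title FROM movies WHERE title LIKE 'Ex %'

Result:
id | title     
---+-----------
2  | Ex Machina
4  | Ex Machina
5  | Ex Machina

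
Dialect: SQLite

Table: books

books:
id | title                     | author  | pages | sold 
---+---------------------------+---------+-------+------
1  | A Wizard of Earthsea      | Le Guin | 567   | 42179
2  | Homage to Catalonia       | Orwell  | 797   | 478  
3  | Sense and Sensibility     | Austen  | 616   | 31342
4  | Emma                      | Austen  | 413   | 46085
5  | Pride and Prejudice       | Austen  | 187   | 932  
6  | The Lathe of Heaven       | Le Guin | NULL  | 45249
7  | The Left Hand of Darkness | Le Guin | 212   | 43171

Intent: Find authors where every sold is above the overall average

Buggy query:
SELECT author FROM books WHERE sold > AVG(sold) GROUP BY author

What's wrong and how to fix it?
Bug: AVG() is an aggregate; it can't sit directly in WHERE

Fix: Compute the overall average in a scalar subquery and compare each group's MIN against it in HAVING

Corrected query:
SELECT author FROM books GROUP BY author HAVING MIN(sold) > (SELECT AVG(sold) FROM books)

Result:
author 
-------
Le Guin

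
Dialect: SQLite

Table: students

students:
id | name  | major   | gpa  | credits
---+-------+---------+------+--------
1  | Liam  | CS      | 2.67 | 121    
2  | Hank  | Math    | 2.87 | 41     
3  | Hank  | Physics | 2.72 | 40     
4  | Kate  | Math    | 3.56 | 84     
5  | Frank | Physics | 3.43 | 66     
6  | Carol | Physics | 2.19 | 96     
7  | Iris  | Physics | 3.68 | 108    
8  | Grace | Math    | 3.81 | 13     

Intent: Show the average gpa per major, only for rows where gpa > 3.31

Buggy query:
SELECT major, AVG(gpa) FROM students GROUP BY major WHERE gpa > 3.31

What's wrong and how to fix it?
Bug: Row-level WHERE must come before GROUP BY in the clause order

Fix: Move the WHERE clause before GROUP BY

Corrected query:
SELECT major, AVG(gpa) FROM students WHERE gpa > 3.31 GROUP BY major

Result:
major   | AVG(gpa)
--------+---------
Math    | 3.685   
Physics | 3.555   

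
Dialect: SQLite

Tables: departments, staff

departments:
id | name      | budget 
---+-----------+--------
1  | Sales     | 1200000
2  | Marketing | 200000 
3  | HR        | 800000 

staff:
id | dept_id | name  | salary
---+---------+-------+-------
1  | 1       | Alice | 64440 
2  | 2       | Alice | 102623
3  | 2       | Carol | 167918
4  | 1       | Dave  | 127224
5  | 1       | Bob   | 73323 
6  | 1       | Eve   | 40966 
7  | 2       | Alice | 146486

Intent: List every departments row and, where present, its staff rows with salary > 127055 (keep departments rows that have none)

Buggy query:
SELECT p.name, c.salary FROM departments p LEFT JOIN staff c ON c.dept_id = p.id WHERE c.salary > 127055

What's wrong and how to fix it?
Bug: Filtering c.salary in WHERE discards the NULL rows produced by LEFT JOIN, turning it into an inner join

Fix: Move the right-table condition into the ON clause so unmatched parents are kept

Corrected query:
SELECT p.name, c.salary FROM departments p LEFT JOIN staff c ON c.dept_id = p.id AND c.salary > 127055

Result:
name      | salary
----------+-------
Sales     | 127224
Marketing | 146486
Marketing | 167918
HR        | NULL  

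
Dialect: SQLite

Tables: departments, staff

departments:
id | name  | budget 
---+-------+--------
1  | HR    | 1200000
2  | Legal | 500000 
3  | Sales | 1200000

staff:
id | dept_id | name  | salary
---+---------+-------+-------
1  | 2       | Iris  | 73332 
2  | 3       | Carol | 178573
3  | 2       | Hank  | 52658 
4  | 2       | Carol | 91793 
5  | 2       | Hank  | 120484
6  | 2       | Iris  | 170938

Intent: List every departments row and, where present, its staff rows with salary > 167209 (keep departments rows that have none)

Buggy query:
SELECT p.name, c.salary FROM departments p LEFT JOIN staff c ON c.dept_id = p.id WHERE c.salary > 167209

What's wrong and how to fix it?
Bug: Filtering c.salary in WHERE discards the NULL rows produced by LEFT JOIN, turning it into an inner join

Fix: Put 'c.salary > 167209' in the JOIN's ON clause instead of WHERE

Corrected query:
SELECT p.name, c.salary FROM departments p LEFT JOIN staff c ON c.dept_id = p.id AND c.salary > 167209

Result:
name  | salary
------+-------
HR    | NULL  
Legal | 170938
Sales | 178573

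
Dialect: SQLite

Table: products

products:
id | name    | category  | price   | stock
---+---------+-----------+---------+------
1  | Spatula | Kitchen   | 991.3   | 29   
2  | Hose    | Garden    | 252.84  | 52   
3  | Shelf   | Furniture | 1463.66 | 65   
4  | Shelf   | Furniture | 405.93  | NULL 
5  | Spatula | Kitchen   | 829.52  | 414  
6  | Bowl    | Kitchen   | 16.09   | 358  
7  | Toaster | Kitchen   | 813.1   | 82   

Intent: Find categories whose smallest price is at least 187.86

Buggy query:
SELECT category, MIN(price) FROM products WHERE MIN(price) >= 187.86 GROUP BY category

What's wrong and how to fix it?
Bug: MIN() in WHERE is a misuse of aggregate

Fix: Use HAVING for the per-group MIN condition

Corrected query:
SELECT category, MIN(price) FROM products GROUP BY category HAVING MIN(price) >= 187.86

Result:
category  | MIN(price)
----------+-----------
Furniture | 405.93    
Garden    | 252.84    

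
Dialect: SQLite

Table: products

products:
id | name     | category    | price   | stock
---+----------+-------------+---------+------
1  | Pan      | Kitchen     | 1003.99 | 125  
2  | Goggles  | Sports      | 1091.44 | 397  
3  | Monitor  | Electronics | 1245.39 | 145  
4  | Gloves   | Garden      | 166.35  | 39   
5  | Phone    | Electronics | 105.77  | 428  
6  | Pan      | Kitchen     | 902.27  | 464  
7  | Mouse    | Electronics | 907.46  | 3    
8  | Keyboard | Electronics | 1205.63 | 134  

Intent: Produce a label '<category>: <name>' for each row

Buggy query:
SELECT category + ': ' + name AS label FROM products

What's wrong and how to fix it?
Bug: '+' is numeric addition; on text columns SQLite converts them to 0 instead of concatenating

Fix: Use the || operator for string concatenation

Corrected query:
SELECT category || ': ' || name AS label FROM products

Result:
label                
---------------------
Kitchen: Pan         
Sports: Goggles      
Electronics: Monitor 
Garden: Gloves       
Electronics: Phone   
Kitchen: Pan         
Electronics: Mouse   
Electronics: Keyboard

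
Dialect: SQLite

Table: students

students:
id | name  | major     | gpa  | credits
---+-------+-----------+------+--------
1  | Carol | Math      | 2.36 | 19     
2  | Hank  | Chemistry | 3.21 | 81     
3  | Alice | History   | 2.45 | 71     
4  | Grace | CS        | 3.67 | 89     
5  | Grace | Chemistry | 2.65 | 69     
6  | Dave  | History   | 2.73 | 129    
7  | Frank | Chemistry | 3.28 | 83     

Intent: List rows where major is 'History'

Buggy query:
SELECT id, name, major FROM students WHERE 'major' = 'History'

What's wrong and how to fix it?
Bug: 'major' in single quotes is a string literal, not the column; the comparison is literal-vs-literal and never true

Fix: Remove the quotes around the column name (or use double quotes for an identifier)

Corrected query:
SELECT id, name, major FROM students WHERE major = 'History'

Result:
id | name  | major  
---+-------+--------
3  | Alice | History
6  | Dave  | History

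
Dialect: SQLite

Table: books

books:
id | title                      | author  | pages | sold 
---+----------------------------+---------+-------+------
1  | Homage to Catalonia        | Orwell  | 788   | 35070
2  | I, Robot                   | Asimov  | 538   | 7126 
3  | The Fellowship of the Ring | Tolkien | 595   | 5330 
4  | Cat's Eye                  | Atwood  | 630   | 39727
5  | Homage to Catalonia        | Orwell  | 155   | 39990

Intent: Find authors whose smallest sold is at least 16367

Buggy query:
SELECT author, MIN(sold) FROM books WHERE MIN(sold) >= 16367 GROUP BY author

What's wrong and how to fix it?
Bug: MIN() in WHERE is a misuse of aggregate

Fix: Use HAVING for the per-group MIN condition

Corrected query:
SELECT author, MIN(sold) FROM books GROUP BY author HAVING MIN(sold) >= 16367

Result:
author | MIN(sold)
-------+----------
Atwood | 39727    
Orwell | 35070    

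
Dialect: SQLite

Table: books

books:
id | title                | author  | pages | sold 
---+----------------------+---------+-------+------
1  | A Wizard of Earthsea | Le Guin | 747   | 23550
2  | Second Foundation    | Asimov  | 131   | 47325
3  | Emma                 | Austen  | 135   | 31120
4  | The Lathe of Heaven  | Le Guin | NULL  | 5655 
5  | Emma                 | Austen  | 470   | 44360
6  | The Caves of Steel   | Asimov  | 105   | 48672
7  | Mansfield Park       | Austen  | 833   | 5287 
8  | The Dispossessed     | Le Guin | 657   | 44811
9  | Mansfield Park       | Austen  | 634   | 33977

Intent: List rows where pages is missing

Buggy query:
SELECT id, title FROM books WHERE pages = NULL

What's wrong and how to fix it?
Bug: Comparing to NULL with '=' never matches; NULL = NULL is unknown, not true

Fix: Replace '= NULL' with 'IS NULL'

Corrected query:
SELECT id, title FROM books WHERE pages IS NULL

Result:
id | title              
---+--------------------
4  | The Lathe of Heaven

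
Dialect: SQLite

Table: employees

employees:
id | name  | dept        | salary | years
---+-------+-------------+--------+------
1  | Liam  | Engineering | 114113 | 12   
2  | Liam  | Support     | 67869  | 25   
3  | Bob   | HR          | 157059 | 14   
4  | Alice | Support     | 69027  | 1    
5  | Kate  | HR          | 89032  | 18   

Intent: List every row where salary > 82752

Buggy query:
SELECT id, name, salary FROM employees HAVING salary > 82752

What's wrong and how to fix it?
Bug: This is a non-aggregate query (no GROUP BY, no aggregates), so in SQLite the HAVING clause is invalid here; a row-level condition belongs in WHERE

Fix: Replace HAVING with WHERE since the condition applies to individual rows

Corrected query:
SELECT id, name, salary FROM employees WHERE salary > 82752

Result:
id | name | salary
---+------+-------
1  | Liam | 114113
3  | Bob  | 157059
5  | Kate | 89032 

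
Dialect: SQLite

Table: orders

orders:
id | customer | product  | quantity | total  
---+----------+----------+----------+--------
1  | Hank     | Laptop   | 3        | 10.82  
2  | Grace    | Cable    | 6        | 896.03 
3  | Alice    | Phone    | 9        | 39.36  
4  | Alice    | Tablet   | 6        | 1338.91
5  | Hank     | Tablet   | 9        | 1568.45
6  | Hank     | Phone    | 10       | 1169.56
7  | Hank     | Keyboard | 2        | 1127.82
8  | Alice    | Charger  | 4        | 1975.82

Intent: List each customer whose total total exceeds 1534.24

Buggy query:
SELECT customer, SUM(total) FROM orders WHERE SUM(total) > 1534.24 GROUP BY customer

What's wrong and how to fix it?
Bug: WHERE runs before GROUP BY, so aggregates aren't available there

Fix: Move the aggregate condition to a HAVING clause

Corrected query:
SELECT customer, SUM(total) FROM orders GROUP BY customer HAVING SUM(total) > 1534.24

Result:
customer | SUM(total)
---------+-----------
Alice    | 3354.09   
Hank     | 3876.65   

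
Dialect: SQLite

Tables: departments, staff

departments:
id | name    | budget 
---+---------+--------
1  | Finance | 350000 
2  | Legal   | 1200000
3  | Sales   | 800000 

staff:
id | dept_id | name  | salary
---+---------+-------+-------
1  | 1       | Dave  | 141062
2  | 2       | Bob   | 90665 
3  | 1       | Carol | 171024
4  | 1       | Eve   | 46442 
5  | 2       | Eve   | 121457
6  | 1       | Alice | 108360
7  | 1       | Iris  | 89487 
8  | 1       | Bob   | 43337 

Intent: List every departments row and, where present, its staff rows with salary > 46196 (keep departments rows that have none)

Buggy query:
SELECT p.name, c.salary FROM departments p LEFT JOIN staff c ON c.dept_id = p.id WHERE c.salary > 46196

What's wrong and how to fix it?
Bug: Filtering c.salary in WHERE discards the NULL rows produced by LEFT JOIN, turning it into an inner join

Fix: Move the right-table condition into the ON clause so unmatched parents are kept

Corrected query:
SELECT p.name, c.salary FROM departments p LEFT JOIN staff c ON c.dept_id = p.id AND c.salary > 46196

Result:
name    | salary
--------+-------
Finance | 46442 
Finance | 89487 
Finance | 108360
Finance | 141062
Finance | 171024
Legal   | 90665 
Legal   | 121457
Sales   | NULL  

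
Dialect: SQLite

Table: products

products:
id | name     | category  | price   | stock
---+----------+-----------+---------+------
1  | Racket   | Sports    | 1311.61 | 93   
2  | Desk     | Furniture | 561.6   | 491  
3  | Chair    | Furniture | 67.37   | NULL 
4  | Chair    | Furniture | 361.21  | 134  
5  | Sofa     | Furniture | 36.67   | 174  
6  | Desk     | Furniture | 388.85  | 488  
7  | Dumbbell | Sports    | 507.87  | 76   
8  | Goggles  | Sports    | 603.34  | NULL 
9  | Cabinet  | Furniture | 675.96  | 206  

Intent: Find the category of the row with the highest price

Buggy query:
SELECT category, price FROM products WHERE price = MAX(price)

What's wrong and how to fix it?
Bug: MAX(price) is an aggregate and cannot be used directly in WHERE

Fix: Use a subquery: WHERE price = (SELECT MAX(price) FROM products)

Corrected query:
SELECT category, price FROM products WHERE price = (SELECT MAX(price) FROM products)

Result:
category | price  
---------+--------
Sports   | 1311.61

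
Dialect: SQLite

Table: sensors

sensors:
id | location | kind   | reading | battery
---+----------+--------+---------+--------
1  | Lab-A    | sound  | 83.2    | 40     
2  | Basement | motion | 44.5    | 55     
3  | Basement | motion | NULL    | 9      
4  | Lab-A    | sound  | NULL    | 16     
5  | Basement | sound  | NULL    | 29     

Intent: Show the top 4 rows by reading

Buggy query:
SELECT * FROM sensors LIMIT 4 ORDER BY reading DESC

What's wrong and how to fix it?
Bug: ORDER BY cannot follow LIMIT; LIMIT is the final clause

Fix: Sort with ORDER BY, then apply LIMIT

Corrected query:
SELECT * FROM sensors ORDER BY reading DESC LIMIT 4

Result:
id | location | kind   | reading | battery
---+----------+--------+---------+--------
1  | Lab-A    | sound  | 83.2    | 40     
2  | Basement | motion | 44.5    | 55     
3  | Basement | motion | NULL    | 9      
4  | Lab-A    | sound  | NULL    | 16     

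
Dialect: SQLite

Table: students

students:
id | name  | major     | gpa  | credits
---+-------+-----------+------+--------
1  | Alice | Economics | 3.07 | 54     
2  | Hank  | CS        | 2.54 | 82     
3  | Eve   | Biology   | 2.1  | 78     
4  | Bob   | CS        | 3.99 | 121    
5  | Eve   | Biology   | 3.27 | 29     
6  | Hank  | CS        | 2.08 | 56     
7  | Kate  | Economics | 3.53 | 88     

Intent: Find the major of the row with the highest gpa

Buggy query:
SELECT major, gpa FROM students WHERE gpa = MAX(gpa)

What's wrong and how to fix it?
Bug: WHERE is evaluated per row; an aggregate over the whole table isn't defined there

Fix: Wrap MAX in a scalar subquery so WHERE compares against a single value

Corrected query:
SELECT major, gpa FROM students WHERE gpa = (SELECT MAX(gpa) FROM students)

Result:
major | gpa 
------+-----
CS    | 3.99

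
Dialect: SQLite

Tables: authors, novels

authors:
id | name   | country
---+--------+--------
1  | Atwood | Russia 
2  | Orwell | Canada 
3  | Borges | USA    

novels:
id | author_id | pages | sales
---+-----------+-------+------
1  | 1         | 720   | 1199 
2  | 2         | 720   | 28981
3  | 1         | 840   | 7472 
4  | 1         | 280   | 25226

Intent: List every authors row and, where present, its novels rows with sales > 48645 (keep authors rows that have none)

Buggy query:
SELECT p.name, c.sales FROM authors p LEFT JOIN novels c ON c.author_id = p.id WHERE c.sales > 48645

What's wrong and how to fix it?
Bug: A WHERE condition on the right-hand table after LEFT JOIN drops unmatched parents

Fix: Move the right-table condition into the ON clause so unmatched parents are kept

Corrected query:
SELECT p.name, c.sales FROM authors p LEFT JOIN novels c ON c.author_id = p.id AND c.sales > 48645

Result:
name   | sales
-------+------
Atwood | NULL 
Orwell | NULL 
Borges | NULL 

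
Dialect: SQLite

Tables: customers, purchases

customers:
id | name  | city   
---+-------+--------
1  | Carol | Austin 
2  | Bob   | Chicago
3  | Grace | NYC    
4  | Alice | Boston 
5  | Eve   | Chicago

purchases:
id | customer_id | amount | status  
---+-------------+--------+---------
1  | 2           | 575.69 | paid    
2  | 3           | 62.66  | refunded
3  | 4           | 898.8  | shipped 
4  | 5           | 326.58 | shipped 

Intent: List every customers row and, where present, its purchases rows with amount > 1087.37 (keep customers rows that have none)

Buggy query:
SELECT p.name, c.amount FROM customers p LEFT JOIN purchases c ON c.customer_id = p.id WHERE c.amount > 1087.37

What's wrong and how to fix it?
Bug: A WHERE condition on the right-hand table after LEFT JOIN drops unmatched parents

Fix: Move the right-table condition into the ON clause so unmatched parents are kept

Corrected query:
SELECT p.name, c.amount FROM customers p LEFT JOIN purchases c ON c.customer_id = p.id AND c.amount > 1087.37

Result:
name  | amount
------+-------
Carol | NULL  
Bob   | NULL  
Grace | NULL  
Alice | NULL  
Eve   | NULL  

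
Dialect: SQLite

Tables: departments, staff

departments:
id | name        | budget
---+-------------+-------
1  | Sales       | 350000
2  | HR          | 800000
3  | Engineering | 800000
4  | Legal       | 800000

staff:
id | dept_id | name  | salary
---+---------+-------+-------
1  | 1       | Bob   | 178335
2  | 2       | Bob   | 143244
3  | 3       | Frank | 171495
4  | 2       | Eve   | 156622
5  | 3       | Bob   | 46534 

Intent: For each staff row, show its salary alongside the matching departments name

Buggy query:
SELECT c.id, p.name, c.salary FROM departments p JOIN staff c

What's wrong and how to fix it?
Bug: JOIN with no ON clause produces a cartesian product; every staff row pairs with every departments row

Fix: Specify the join condition linking the foreign key to the parent id

Corrected query:
SELECT c.id, p.name, c.salary FROM departments p JOIN staff c ON c.dept_id = p.id

Result:
id | name        | salary
---+-------------+-------
1  | Sales       | 178335
2  | HR          | 143244
3  | Engineering | 171495
4  | HR          | 156622
5  | Engineering | 46534 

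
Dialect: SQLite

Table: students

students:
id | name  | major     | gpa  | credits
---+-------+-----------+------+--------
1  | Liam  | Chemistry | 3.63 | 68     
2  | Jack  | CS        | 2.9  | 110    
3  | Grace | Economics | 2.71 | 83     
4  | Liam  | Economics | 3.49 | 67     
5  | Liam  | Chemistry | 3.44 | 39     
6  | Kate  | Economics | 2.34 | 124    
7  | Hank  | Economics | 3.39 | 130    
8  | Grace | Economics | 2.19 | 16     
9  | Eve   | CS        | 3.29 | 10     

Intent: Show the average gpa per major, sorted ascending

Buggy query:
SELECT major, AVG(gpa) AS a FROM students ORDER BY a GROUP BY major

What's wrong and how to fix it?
Bug: GROUP BY must precede ORDER BY

Fix: Reorder: SELECT … FROM … GROUP BY … ORDER BY …

Corrected query:
SELECT major, AVG(gpa) AS a FROM students GROUP BY major ORDER BY a

Result:
major     | a    
----------+------
Economics | 2.824
CS        | 3.095
Chemistry | 3.535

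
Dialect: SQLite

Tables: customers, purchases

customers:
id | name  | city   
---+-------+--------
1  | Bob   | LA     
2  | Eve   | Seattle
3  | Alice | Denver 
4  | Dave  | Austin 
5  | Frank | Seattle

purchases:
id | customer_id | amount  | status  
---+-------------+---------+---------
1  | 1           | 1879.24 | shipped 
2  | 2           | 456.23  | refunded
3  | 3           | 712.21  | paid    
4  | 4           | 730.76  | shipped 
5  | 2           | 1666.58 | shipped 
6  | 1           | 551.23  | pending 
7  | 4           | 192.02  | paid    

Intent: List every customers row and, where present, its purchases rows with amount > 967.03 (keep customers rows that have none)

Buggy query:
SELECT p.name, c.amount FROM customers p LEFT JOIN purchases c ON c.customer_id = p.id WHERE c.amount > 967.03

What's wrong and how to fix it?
Bug: Filtering c.amount in WHERE discards the NULL rows produced by LEFT JOIN, turning it into an inner join

Fix: Put 'c.amount > 967.03' in the JOIN's ON clause instead of WHERE

Corrected query:
SELECT p.name, c.amount FROM customers p LEFT JOIN purchases c ON c.customer_id = p.id AND c.amount > 967.03

Result:
name  | amount 
------+--------
Bob   | 1879.24
Eve   | 1666.58
Alice | NULL   
Dave  | NULL   
Frank | NULL   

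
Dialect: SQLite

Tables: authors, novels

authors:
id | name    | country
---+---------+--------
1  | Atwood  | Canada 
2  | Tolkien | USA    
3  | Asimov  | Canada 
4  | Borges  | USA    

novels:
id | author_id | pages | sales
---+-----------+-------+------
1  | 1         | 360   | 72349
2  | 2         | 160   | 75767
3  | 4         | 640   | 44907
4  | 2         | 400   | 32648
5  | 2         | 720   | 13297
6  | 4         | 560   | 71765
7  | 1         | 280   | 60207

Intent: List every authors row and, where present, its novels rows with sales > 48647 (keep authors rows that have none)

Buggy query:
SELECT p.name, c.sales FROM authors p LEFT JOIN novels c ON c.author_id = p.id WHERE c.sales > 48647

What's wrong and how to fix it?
Bug: Filtering c.sales in WHERE discards the NULL rows produced by LEFT JOIN, turning it into an inner join

Fix: Move the right-table condition into the ON clause so unmatched parents are kept

Corrected query:
SELECT p.name, c.sales FROM authors p LEFT JOIN novels c ON c.author_id = p.id AND c.sales > 48647

Result:
name    | sales
--------+------
Atwood  | 60207
Atwood  | 72349
Tolkien | 75767
Asimov  | NULL 
Borges  | 71765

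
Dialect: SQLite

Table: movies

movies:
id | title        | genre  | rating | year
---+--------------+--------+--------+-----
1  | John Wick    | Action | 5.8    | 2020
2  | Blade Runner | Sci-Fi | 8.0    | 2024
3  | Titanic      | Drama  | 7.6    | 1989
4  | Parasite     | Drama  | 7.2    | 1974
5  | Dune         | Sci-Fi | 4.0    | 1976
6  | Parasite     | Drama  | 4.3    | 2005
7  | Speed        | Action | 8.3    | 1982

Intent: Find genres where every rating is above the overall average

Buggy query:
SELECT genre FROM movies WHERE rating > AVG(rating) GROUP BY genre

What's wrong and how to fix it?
Bug: AVG() is an aggregate; it can't sit directly in WHERE

Fix: Use a subquery for AVG and a HAVING MIN(...) filter so the condition holds for every row in the group

Corrected query:
SELECT genre FROM movies GROUP BY genre HAVING MIN(rating) > (SELECT AVG(rating) FROM movies)

Result:
(no rows)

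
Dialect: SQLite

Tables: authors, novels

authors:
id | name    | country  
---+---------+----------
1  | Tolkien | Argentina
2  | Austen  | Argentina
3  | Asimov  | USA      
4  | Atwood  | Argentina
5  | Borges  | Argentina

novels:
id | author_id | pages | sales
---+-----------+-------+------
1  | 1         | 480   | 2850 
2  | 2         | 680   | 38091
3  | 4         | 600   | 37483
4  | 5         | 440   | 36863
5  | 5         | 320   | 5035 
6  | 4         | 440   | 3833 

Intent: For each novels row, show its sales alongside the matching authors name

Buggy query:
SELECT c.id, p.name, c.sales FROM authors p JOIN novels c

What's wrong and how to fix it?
Bug: Missing join condition: each novels row is matched to all authors rows instead of just its own

Fix: Add ON c.author_id = p.id to the JOIN

Corrected query:
SELECT c.id, p.name, c.sales FROM authors p JOIN novels c ON c.author_id = p.id

Result:
id | name    | sales
---+---------+------
1  | Tolkien | 2850 
2  | Austen  | 38091
3  | Atwood  | 37483
4  | Borges  | 36863
5  | Borges  | 5035 
6  | Atwood  | 3833 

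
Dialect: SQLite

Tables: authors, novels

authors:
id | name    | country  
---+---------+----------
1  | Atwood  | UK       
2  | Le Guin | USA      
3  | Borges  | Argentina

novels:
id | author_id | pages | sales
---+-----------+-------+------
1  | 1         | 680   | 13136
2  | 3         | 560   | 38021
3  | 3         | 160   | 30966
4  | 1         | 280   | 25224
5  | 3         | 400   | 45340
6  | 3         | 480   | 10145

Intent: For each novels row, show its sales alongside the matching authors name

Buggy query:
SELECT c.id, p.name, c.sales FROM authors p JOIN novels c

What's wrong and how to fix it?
Bug: Missing join condition: each novels row is matched to all authors rows instead of just its own

Fix: Add ON c.author_id = p.id to the JOIN

Corrected query:
SELECT c.id, p.name, c.sales FROM authors p JOIN novels c ON c.author_id = p.id

Result:
id | name   | sales
---+--------+------
1  | Atwood | 13136
2  | Borges | 38021
3  | Borges | 30966
4  | Atwood | 25224
5  | Borges | 45340
6  | Borges | 10145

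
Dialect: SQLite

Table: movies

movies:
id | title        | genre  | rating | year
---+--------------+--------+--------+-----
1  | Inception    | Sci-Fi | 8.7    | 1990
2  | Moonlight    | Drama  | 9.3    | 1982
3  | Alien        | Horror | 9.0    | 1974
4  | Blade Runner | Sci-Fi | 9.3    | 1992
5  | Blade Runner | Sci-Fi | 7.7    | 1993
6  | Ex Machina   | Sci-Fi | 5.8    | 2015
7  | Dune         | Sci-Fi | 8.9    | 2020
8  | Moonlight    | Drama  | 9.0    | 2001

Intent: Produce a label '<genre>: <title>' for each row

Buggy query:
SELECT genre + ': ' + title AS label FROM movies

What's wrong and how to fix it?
Bug: '+' is numeric addition; on text columns SQLite converts them to 0 instead of concatenating

Fix: Use the || operator for string concatenation

Corrected query:
SELECT genre || ': ' || title AS label FROM movies

Result:
label               
--------------------
Sci-Fi: Inception   
Drama: Moonlight    
Horror: Alien       
Sci-Fi: Blade Runner
Sci-Fi: Blade Runner
Sci-Fi: Ex Machina  
Sci-Fi: Dune        
Drama: Moonlight    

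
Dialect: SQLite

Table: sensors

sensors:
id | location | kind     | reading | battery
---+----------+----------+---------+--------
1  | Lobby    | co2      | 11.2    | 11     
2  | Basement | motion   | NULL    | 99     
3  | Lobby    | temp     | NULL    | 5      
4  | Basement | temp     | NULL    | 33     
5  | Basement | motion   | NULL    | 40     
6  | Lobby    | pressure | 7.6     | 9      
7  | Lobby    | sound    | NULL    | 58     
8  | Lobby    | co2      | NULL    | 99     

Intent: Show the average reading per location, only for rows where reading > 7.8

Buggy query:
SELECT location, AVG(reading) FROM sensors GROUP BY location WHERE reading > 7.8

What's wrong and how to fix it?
Bug: Row-level WHERE must come before GROUP BY in the clause order

Fix: Move the WHERE clause before GROUP BY

Corrected query:
SELECT location, AVG(reading) FROM sensors WHERE reading > 7.8 GROUP BY location

Result:
location | AVG(reading)
---------+-------------
Lobby    | 11.2        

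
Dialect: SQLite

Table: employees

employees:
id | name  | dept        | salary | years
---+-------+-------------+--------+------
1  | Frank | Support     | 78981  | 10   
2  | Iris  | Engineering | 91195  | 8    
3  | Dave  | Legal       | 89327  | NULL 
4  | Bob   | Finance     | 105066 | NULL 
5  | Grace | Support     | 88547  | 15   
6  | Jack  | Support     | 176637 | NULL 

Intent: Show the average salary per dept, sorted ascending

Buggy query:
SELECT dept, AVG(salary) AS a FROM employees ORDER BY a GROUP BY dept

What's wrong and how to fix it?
Bug: ORDER BY appears before GROUP BY; SQL clause order requires GROUP BY first

Fix: Reorder: SELECT … FROM … GROUP BY … ORDER BY …

Corrected query:
SELECT dept, AVG(salary) AS a FROM employees GROUP BY dept ORDER BY a

Result:
dept        | a            
------------+--------------
Legal       | 89327        
Engineering | 91195        
Finance     | 105066       
Support     | 114721.666667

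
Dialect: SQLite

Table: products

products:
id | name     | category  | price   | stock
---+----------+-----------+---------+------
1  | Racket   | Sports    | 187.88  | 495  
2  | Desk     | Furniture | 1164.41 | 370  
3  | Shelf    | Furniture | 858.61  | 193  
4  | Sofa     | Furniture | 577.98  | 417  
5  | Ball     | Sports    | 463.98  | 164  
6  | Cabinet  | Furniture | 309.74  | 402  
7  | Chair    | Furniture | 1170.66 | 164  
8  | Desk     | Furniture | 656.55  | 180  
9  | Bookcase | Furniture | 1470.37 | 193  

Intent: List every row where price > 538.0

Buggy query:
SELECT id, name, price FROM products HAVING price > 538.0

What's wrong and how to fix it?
Bug: This is a non-aggregate query (no GROUP BY, no aggregates), so in SQLite the HAVING clause is invalid here; a row-level condition belongs in WHERE

Fix: Use WHERE for row-level filtering

Corrected query:
SELECT id, name, price FROM products WHERE price > 538.0

Result:
id | name     | price  
---+----------+--------
2  | Desk     | 1164.41
3  | Shelf    | 858.61 
4  | Sofa     | 577.98 
7  | Chair    | 1170.66
8  | Desk     | 656.55 
9  | Bookcase | 1470.37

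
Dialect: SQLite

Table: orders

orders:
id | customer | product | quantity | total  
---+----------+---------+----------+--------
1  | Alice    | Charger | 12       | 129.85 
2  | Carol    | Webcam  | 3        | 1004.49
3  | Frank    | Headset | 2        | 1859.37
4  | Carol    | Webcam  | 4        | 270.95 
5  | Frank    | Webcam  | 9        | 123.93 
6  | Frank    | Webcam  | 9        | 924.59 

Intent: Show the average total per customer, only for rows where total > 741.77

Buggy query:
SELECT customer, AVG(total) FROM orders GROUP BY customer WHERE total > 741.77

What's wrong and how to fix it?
Bug: WHERE cannot follow GROUP BY

Fix: Move the WHERE clause before GROUP BY

Corrected query:
SELECT customer, AVG(total) FROM orders WHERE total > 741.77 GROUP BY customer

Result:
customer | AVG(total)
---------+-----------
Carol    | 1004.49   
Frank    | 1391.98   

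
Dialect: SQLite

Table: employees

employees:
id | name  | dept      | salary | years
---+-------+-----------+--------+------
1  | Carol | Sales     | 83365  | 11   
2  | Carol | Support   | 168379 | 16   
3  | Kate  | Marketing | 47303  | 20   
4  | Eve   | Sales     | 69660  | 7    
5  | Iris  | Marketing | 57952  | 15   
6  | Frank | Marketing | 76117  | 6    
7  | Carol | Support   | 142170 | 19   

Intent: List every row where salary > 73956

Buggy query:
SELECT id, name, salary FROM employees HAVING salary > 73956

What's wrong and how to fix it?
Bug: HAVING filters the output of aggregation, but this query has no GROUP BY and no aggregate functions, so SQLite rejects it (HAVING clause on a non-aggregate query); the condition here is per row

Fix: Replace HAVING with WHERE since the condition applies to individual rows

Corrected query:
SELECT id, name, salary FROM employees WHERE salary > 73956

Result:
id | name  | salary
---+-------+-------
1  | Carol | 83365 
2  | Carol | 168379
6  | Frank | 76117 
7  | Carol | 142170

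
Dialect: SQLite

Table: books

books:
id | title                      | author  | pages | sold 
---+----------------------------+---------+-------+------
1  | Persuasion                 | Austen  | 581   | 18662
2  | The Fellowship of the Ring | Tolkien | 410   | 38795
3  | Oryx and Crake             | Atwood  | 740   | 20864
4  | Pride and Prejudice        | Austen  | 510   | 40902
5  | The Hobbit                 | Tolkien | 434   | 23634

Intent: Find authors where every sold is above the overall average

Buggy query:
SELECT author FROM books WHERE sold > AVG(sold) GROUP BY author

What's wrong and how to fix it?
Bug: WHERE evaluates per row before aggregation, so AVG() is unavailable

Fix: Use a subquery for AVG and a HAVING MIN(...) filter so the condition holds for every row in the group

Corrected query:
SELECT author FROM books GROUP BY author HAVING MIN(sold) > (SELECT AVG(sold) FROM books)

Result:
(no rows)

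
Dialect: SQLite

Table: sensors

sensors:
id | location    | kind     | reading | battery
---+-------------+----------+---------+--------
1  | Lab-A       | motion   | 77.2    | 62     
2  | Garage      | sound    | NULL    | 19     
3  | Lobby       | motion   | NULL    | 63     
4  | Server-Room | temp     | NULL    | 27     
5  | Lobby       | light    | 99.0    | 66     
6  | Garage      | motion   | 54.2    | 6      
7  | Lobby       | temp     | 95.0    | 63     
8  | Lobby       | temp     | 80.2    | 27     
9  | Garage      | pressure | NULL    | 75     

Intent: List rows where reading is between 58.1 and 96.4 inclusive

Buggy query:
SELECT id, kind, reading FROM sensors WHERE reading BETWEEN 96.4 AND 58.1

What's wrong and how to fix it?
Bug: BETWEEN expects the lower bound first; with 96.4 AND 58.1 the range is empty

Fix: Swap the bounds so the smaller value comes first

Corrected query:
SELECT id, kind, reading FROM sensors WHERE reading BETWEEN 58.1 AND 96.4

Result:
id | kind   | reading
---+--------+--------
1  | motion | 77.2   
7  | temp   | 95     
8  | temp   | 80.2   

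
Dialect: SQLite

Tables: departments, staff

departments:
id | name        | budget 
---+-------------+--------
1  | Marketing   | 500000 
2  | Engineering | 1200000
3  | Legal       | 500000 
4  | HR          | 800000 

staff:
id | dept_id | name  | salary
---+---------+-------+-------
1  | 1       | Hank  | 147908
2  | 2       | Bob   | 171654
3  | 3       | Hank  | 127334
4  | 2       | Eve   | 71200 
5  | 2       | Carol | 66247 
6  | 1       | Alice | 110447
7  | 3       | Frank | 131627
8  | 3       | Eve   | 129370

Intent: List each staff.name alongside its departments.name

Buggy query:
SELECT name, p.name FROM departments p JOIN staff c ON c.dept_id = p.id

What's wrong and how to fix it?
Bug: 'name' exists in both joined tables, so the database can't tell which one is meant

Fix: Qualify the column with its table alias (c.name)

Corrected query:
SELECT c.name, p.name FROM departments p JOIN staff c ON c.dept_id = p.id

Result:
name  | name       
------+------------
Hank  | Marketing  
Bob   | Engineering
Hank  | Legal      
Eve   | Engineering
Carol | Engineering
Alice | Marketing  
Frank | Legal      
Eve   | Legal      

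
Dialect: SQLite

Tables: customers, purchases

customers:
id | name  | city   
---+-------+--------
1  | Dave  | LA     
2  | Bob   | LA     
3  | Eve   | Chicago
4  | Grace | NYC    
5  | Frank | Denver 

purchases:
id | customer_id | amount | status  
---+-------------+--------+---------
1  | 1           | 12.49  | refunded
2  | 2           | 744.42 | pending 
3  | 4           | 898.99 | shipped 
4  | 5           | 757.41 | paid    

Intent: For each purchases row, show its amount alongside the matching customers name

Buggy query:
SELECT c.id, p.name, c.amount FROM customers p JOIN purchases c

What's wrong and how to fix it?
Bug: Missing join condition: each purchases row is matched to all customers rows instead of just its own

Fix: Add ON c.customer_id = p.id to the JOIN

Corrected query:
SELECT c.id, p.name, c.amount FROM customers p JOIN purchases c ON c.customer_id = p.id

Result:
id | name  | amount
---+-------+-------
1  | Dave  | 12.49 
2  | Bob   | 744.42
3  | Grace | 898.99
4  | Frank | 757.41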